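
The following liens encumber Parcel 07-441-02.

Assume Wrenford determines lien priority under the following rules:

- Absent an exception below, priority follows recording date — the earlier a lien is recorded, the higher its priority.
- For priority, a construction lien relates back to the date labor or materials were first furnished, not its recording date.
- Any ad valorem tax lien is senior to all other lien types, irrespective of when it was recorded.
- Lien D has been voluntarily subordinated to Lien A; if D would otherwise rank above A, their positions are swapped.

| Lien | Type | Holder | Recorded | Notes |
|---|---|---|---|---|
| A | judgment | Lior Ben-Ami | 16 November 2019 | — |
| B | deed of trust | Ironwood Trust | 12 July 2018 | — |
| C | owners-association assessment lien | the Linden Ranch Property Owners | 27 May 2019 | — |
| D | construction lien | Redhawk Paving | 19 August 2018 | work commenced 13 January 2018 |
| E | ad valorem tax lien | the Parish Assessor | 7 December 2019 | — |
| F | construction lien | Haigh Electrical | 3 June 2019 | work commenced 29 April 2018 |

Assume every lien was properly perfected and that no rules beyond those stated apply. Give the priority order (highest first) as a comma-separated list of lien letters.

Effective dates after the stated exceptions: D is treated as recorded 13 January 2018, the work-commencement date; F's effective date is 29 April 2018, when work began.
E is an ad valorem tax lien, so it outranks all other liens regardless of date.
Ordering the rest by effective date: D (13 January 2018), F (29 April 2018), B (12 July 2018), C (27 May 2019), A (16 November 2019).
D would otherwise be senior to A, so under the subordination agreement D and A exchange positions.

E, A, F, B, C, D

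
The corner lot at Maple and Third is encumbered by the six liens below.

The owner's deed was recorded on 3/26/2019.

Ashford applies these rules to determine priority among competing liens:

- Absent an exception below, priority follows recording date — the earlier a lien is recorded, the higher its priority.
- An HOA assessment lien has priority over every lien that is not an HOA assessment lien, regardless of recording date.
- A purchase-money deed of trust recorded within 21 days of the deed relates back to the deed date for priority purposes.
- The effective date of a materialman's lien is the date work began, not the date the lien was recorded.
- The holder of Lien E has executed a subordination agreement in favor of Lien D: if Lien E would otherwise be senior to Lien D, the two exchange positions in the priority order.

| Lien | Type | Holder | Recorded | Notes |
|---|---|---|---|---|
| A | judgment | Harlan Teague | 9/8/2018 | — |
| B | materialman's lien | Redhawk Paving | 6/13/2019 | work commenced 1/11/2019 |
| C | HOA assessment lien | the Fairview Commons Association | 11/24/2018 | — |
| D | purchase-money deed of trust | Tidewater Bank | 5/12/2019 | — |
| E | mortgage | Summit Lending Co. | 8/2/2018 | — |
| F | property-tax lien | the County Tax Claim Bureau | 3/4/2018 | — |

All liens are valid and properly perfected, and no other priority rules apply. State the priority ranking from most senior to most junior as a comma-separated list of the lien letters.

C, F, D, A, B, E

Effective dates after the stated exceptions: B is treated as recorded 1/11/2019, the work-commencement date; D was recorded 47 days after the deed, outside the 21-day window, so it keeps its recording date.
C is an HOA assessment lien and takes priority over every other lien.
Among the remaining liens, by effective date: F (3/4/2018), E (8/2/2018), A (9/8/2018), B (1/11/2019), D (5/12/2019).
E would otherwise be senior to D, so under the subordination agreement E and D exchange positions.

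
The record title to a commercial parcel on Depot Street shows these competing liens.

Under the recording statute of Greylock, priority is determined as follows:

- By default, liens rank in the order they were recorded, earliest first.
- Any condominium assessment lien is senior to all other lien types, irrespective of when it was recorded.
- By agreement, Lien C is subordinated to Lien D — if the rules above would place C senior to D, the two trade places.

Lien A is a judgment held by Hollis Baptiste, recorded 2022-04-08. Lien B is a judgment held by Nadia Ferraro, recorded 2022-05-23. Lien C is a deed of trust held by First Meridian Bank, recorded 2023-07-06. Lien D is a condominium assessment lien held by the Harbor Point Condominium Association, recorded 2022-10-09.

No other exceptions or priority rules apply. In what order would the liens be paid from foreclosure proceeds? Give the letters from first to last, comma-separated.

D, A, B, C

D is a condominium assessment lien, so it outranks all other liens regardless of date.
The other liens, earliest effective date first: A (2022-04-08), B (2022-05-23), C (2023-07-06).
Since C is not senior to D, the subordination leaves the order unchanged.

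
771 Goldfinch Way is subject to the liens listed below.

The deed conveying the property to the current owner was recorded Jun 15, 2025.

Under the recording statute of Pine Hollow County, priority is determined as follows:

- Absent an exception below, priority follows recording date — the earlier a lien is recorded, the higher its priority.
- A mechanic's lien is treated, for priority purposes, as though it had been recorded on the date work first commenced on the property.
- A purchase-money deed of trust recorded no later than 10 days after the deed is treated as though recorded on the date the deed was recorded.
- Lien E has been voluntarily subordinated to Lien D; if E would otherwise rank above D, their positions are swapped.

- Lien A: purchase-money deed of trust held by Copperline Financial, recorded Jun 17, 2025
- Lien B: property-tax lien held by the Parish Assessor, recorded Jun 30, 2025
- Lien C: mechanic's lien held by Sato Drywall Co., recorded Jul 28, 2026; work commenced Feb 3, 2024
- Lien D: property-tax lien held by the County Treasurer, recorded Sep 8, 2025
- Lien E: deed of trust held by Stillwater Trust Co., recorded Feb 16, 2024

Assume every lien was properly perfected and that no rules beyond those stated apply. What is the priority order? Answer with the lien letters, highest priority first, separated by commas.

Effective dates: A relates back to the deed date Jun 15, 2025; C's effective date is Feb 3, 2024, when work began.
Sorted by effective date: C (Feb 3, 2024), E (Feb 16, 2024), A (Jun 15, 2025), B (Jun 30, 2025), D (Sep 8, 2025).
E would otherwise be senior to D, so under the subordination agreement E and D exchange positions.

C, D, A, B, E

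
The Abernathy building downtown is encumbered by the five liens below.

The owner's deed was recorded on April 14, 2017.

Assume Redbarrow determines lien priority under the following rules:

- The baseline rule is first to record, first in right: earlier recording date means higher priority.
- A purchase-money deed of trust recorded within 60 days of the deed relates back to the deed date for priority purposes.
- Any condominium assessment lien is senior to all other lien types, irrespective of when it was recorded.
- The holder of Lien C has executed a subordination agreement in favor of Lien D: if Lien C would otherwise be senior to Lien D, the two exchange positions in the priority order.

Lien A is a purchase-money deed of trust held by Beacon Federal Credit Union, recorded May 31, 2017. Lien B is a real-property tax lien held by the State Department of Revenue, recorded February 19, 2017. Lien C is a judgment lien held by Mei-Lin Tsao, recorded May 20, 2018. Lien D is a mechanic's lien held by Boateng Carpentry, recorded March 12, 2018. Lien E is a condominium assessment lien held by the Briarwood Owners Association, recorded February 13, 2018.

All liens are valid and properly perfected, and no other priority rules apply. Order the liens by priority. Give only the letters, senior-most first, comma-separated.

E, B, A, D, C

Effective dates after the stated exceptions: A was recorded within the 60-day window, so its effective date is the deed date April 14, 2017.
E, as a condominium assessment lien, has superpriority and ranks first.
Ordering the rest by effective date: B (February 19, 2017), A (April 14, 2017), D (March 12, 2018), C (May 20, 2018).
Since C is not senior to D, the subordination leaves the order unchanged.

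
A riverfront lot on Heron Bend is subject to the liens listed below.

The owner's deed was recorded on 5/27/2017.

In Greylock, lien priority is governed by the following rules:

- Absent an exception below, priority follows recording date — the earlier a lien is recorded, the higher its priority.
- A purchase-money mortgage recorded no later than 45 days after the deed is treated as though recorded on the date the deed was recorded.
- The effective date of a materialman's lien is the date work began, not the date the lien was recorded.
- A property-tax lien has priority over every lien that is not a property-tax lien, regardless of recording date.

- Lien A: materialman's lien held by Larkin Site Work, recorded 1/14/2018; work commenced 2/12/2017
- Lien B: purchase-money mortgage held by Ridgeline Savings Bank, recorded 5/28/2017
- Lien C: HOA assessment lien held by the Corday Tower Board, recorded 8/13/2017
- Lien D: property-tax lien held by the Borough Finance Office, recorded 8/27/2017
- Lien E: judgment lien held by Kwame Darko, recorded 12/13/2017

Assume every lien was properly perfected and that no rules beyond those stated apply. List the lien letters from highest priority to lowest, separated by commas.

D, A, B, C, E

Effective dates: A relates back to 2/12/2017 (work commenced); B was recorded within the 45-day window, so its effective date is the deed date 5/27/2017.
D is a property-tax lien, so it outranks all other liens regardless of date.
Among the remaining liens, by effective date: A (2/12/2017), B (5/27/2017), C (8/13/2017), E (12/13/2017).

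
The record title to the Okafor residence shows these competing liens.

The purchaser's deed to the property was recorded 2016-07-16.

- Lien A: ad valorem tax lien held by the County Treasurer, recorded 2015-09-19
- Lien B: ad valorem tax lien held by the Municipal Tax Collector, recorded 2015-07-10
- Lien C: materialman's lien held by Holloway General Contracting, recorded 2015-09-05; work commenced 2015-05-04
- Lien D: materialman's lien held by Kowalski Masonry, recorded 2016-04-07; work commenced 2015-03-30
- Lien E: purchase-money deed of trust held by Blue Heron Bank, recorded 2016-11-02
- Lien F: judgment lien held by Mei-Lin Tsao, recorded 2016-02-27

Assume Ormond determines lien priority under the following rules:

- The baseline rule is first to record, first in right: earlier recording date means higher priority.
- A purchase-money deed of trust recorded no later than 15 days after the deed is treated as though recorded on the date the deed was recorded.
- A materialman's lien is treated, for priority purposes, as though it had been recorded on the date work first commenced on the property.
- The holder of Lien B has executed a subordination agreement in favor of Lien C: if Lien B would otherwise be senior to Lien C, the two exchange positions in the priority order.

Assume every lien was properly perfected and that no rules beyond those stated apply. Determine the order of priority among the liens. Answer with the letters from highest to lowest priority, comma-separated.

Adjusting effective dates: C is treated as recorded 2015-05-04, the work-commencement date; D's effective date is 2015-03-30, when work began; E was recorded 109 days after the deed, outside the 15-day window, so it keeps its recording date.
Ordering by effective date: D (2015-03-30), C (2015-05-04), B (2015-07-10), A (2015-09-19), F (2016-02-27), E (2016-11-02).
B is already junior to C, so the subordination agreement changes nothing.

D, C, B, A, F, E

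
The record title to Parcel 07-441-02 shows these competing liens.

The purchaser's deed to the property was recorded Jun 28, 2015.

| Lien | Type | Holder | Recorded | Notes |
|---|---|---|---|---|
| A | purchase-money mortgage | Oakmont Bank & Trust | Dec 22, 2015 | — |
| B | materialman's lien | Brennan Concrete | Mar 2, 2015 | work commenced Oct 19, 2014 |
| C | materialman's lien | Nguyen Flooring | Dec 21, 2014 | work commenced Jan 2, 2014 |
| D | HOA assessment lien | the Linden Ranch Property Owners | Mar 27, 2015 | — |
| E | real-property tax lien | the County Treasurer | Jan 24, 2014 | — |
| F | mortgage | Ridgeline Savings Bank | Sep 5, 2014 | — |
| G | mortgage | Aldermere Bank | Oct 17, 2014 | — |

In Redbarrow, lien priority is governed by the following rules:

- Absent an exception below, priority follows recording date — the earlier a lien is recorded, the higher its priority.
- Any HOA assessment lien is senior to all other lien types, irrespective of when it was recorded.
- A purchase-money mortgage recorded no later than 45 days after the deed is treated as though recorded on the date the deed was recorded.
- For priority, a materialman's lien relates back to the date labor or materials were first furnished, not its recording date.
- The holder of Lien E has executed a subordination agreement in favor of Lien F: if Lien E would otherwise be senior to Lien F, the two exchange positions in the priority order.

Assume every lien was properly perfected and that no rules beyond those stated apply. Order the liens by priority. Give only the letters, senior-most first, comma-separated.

Effective dates: A was recorded 177 days after the deed, outside the 45-day window, so it keeps its recording date; B is treated as recorded Oct 19, 2014, the work-commencement date; C's effective date is Jan 2, 2014, when work began.
D, as an HOA assessment lien, has superpriority and ranks first.
Among the remaining liens, by effective date: C (Jan 2, 2014), E (Jan 24, 2014), F (Sep 5, 2014), G (Oct 17, 2014), B (Oct 19, 2014), A (Dec 22, 2015).
Because E would otherwise rank above F, the subordination swaps them.

D, C, F, E, G, B, A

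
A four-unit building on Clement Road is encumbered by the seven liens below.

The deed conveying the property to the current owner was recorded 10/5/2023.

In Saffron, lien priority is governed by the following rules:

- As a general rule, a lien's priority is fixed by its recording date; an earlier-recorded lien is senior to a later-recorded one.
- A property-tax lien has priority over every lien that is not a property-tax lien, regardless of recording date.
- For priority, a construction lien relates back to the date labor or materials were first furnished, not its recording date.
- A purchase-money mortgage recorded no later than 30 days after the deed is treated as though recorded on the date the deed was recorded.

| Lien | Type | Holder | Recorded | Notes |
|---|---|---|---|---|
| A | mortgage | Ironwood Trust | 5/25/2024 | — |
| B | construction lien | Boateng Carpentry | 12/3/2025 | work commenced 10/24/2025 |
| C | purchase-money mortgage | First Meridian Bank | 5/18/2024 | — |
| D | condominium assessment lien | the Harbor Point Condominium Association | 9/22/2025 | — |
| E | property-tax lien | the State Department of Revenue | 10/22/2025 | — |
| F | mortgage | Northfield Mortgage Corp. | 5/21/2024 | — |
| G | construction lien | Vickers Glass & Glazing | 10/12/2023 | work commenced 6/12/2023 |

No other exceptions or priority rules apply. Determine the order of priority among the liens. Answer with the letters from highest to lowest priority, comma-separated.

E, G, C, F, A, D, B

First, effective dates: B is treated as recorded 10/24/2025, the work-commencement date; C missed the 30-day window (226 days after the deed), so its recording date stands; G relates back to 6/12/2023 (work commenced).
As a property-tax lien, E is senior to every other lien.
The other liens, earliest effective date first: G (6/12/2023), C (5/18/2024), F (5/21/2024), A (5/25/2024), D (9/22/2025), B (10/24/2025).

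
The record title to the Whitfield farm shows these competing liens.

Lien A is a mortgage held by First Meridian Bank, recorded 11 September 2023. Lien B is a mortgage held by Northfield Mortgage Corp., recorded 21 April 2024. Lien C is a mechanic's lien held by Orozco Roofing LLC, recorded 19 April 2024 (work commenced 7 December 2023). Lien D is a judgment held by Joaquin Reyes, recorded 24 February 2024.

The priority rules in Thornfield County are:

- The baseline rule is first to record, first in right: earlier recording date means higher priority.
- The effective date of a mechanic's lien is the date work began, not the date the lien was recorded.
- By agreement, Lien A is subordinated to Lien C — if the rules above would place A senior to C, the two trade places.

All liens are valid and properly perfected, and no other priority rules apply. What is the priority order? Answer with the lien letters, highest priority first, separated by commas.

C, A, D, B

Effective dates: C is treated as recorded 7 December 2023, the work-commencement date.
By effective date: A (11 September 2023), C (7 December 2023), D (24 February 2024), B (21 April 2024).
Because A would otherwise rank above C, the subordination swaps them.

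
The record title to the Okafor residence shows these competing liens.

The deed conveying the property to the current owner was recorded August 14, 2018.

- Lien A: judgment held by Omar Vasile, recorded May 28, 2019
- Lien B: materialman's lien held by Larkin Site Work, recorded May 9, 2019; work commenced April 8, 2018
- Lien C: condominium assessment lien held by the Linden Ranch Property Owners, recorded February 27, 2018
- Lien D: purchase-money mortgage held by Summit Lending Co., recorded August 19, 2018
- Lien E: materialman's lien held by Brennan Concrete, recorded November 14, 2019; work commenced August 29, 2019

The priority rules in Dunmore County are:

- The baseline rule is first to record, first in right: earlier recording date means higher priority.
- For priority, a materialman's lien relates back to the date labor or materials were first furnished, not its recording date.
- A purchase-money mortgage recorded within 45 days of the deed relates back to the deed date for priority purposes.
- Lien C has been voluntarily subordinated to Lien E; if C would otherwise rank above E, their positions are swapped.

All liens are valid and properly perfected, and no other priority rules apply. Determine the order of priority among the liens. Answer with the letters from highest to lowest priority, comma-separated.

Effective dates after the stated exceptions: B is treated as recorded April 8, 2018, the work-commencement date; D's effective date is the deed date, August 14, 2018; E's effective date is August 29, 2019, when work began.
By effective date, earliest first: C (February 27, 2018), B (April 8, 2018), D (August 14, 2018), A (May 28, 2019), E (August 29, 2019).
The subordination applies — C was senior to E — so C and E swap.

E, B, D, A, C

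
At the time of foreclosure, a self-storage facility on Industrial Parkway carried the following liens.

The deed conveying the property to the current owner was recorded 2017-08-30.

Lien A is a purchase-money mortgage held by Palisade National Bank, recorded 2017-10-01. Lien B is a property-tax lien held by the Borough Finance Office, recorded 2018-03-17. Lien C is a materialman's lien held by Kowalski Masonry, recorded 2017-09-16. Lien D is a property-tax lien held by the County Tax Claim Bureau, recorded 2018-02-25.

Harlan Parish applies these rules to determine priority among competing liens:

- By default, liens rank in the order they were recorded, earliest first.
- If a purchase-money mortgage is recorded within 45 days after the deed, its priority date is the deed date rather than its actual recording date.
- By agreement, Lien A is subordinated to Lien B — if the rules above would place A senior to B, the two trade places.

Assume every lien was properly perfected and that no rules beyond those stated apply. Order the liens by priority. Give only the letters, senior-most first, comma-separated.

B, C, D, A

First, effective dates: A's effective date is the deed date, 2017-08-30.
Ordering by effective date: A (2017-08-30), C (2017-09-16), D (2018-02-25), B (2018-03-17).
Because A would otherwise rank above B, the subordination swaps them.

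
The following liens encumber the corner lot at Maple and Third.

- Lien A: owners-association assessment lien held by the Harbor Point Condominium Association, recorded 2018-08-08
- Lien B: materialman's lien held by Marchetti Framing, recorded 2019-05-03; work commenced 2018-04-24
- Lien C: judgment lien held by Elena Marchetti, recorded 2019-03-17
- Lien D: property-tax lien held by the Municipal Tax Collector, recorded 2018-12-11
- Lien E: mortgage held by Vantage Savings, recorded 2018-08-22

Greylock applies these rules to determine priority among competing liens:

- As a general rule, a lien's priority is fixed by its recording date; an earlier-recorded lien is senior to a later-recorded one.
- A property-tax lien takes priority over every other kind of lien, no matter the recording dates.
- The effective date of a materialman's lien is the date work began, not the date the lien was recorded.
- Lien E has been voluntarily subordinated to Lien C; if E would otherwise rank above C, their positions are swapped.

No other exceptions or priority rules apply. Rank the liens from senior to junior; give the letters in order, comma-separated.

Effective dates: B's effective date is 2018-04-24, when work began.
As a property-tax lien, D is senior to every other lien.
The other liens, earliest effective date first: B (2018-04-24), A (2018-08-08), E (2018-08-22), C (2019-03-17).
Because E would otherwise rank above C, the subordination swaps them.

D, B, A, C, E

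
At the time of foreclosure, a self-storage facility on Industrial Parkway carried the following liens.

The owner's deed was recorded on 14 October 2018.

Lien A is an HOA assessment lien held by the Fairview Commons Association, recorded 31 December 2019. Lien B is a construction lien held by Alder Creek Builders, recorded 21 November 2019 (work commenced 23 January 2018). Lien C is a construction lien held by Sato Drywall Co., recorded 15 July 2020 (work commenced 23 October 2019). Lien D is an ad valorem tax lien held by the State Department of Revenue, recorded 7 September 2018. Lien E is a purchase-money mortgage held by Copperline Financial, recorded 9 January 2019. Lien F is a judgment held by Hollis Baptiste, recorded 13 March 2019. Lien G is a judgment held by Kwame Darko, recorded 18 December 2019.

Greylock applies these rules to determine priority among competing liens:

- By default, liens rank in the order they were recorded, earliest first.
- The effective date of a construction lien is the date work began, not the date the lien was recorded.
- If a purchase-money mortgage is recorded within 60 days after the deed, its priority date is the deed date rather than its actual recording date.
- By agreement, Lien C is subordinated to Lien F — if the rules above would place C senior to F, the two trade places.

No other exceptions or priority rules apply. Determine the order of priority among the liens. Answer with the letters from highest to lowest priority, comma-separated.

B, D, E, F, C, G, A

Effective dates: B is treated as recorded 23 January 2018, the work-commencement date; C relates back to 23 October 2019 (work commenced); E was recorded 87 days after the deed, outside the 60-day window, so it keeps its recording date.
Sorted by effective date: B (23 January 2018), D (7 September 2018), E (9 January 2019), F (13 March 2019), C (23 October 2019), G (18 December 2019), A (31 December 2019).
Since C is not senior to F, the subordination leaves the order unchanged.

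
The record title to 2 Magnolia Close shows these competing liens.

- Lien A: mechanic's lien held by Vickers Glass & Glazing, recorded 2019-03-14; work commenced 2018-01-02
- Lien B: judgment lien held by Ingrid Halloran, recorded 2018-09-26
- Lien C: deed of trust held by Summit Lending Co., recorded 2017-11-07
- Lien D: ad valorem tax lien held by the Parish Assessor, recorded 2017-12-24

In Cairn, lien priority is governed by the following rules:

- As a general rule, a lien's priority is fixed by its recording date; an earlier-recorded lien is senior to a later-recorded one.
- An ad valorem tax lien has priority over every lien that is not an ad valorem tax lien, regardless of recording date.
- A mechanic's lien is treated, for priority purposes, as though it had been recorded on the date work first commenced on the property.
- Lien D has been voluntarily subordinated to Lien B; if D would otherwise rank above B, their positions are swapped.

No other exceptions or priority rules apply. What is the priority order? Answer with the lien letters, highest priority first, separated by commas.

Adjusting effective dates: A's effective date is 2018-01-02, when work began.
D, as an ad valorem tax lien, has superpriority and ranks first.
Among the remaining liens, by effective date: C (2017-11-07), A (2018-01-02), B (2018-09-26).
D would otherwise be senior to B, so under the subordination agreement D and B exchange positions.

B, C, A, D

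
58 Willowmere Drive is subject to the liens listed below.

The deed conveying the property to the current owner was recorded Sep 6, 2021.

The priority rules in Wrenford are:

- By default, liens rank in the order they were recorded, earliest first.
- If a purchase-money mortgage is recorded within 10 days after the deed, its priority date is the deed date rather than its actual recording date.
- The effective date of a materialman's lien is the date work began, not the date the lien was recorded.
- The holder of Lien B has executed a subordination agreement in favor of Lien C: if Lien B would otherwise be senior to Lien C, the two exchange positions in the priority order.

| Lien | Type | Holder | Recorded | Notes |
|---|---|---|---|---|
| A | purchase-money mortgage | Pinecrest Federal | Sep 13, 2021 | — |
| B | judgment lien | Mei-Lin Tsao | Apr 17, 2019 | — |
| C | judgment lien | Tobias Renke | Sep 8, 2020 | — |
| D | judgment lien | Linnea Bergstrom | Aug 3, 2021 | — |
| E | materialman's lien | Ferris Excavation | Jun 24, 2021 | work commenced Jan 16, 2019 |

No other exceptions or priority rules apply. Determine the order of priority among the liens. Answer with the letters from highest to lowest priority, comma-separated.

Effective dates after the stated exceptions: A relates back to the deed date Sep 6, 2021; E is treated as recorded Jan 16, 2019, the work-commencement date.
Sorted by effective date: E (Jan 16, 2019), B (Apr 17, 2019), C (Sep 8, 2020), D (Aug 3, 2021), A (Sep 6, 2021).
B would otherwise be senior to C, so under the subordination agreement B and C exchange positions.

E, C, B, D, A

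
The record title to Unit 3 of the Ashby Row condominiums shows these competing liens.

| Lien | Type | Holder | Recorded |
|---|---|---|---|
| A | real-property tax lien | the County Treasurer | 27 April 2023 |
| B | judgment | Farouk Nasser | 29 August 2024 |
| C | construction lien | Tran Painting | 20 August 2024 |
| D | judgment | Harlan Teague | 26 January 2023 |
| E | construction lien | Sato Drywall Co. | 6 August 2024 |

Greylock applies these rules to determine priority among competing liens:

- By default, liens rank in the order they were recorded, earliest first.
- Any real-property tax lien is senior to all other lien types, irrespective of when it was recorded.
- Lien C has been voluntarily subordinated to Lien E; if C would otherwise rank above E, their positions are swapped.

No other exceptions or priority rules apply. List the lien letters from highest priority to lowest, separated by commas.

As a real-property tax lien, A is senior to every other lien.
Remaining liens by effective date: D (26 January 2023), E (6 August 2024), C (20 August 2024), B (29 August 2024).
Since C is not senior to E, the subordination leaves the order unchanged.

A, D, E, C, B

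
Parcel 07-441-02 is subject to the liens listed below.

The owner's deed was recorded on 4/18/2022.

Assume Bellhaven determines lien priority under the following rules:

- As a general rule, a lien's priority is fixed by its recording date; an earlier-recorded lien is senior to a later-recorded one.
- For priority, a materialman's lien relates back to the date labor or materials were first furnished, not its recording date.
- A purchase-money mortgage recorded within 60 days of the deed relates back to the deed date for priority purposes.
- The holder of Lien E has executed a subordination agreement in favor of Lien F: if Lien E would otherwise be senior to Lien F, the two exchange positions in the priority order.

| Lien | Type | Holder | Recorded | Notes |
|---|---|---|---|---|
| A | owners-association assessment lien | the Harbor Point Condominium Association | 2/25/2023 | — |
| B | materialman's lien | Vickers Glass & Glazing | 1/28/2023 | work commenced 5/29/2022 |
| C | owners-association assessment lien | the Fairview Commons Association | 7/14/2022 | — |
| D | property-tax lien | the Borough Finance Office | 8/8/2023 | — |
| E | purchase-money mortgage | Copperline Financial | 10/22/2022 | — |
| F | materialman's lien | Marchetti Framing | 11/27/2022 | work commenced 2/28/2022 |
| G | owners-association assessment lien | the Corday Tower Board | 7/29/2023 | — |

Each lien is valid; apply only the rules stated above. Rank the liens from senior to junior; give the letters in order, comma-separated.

Effective dates: B's effective date is 5/29/2022, when work began; E was recorded 187 days after the deed — beyond 60 days — so no relation-back applies; F's effective date is 2/28/2022, when work began.
Sorted by effective date: F (2/28/2022), B (5/29/2022), C (7/14/2022), E (10/22/2022), A (2/25/2023), G (7/29/2023), D (8/8/2023).
E already ranks below F; the subordination has no effect.

F, B, C, E, A, G, D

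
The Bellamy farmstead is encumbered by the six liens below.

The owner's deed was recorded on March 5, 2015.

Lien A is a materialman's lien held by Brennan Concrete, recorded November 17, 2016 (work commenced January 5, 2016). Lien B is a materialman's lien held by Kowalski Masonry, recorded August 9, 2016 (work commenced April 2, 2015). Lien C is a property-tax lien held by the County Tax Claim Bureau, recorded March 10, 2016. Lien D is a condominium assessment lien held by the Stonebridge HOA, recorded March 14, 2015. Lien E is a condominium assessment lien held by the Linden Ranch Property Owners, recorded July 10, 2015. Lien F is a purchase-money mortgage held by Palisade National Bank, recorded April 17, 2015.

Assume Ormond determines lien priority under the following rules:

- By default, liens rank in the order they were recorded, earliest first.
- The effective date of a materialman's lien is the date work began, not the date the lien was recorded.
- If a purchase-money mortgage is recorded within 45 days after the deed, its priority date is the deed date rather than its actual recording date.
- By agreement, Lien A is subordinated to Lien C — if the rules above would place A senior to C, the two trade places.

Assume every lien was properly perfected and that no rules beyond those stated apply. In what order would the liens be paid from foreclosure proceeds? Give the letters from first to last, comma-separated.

Effective dates: A is treated as recorded January 5, 2016, the work-commencement date; B is treated as recorded April 2, 2015, the work-commencement date; F was recorded within the 45-day window, so its effective date is the deed date March 5, 2015.
Sorted by effective date: F (March 5, 2015), D (March 14, 2015), B (April 2, 2015), E (July 10, 2015), A (January 5, 2016), C (March 10, 2016).
A is senior to C before the subordination, so the two trade places.

F, D, B, E, C, A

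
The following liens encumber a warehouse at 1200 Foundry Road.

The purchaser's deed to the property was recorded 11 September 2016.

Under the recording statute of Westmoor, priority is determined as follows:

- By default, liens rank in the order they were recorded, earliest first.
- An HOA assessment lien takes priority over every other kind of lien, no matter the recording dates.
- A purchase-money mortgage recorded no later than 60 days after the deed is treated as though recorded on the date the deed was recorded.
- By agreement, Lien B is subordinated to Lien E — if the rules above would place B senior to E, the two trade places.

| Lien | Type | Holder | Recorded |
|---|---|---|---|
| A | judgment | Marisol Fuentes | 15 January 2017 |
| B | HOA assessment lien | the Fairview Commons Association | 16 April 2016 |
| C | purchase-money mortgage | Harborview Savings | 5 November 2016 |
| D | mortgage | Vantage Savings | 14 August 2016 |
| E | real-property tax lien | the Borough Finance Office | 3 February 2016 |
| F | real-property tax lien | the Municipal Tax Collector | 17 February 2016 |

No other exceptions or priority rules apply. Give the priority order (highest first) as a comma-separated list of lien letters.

E, B, F, D, C, A

First, effective dates: C's effective date is the deed date, 11 September 2016.
B is an HOA assessment lien, so it outranks all other liens regardless of date.
Ordering the rest by effective date: E (3 February 2016), F (17 February 2016), D (14 August 2016), C (11 September 2016), A (15 January 2017).
B is senior to E before the subordination, so the two trade places.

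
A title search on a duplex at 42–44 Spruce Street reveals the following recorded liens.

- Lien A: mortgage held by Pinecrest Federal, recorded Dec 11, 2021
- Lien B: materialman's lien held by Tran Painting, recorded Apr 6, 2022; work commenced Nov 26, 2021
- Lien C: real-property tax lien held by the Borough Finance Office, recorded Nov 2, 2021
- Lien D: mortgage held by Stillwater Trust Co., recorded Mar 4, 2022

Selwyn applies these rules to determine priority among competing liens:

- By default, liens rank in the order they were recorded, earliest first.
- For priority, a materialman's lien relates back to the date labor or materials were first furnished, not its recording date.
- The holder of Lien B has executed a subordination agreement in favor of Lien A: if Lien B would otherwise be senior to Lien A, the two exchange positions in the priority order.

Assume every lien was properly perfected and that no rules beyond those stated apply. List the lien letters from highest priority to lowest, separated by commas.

Effective dates: B's effective date is Nov 26, 2021, when work began.
By effective date, earliest first: C (Nov 2, 2021), B (Nov 26, 2021), A (Dec 11, 2021), D (Mar 4, 2022).
Because B would otherwise rank above A, the subordination swaps them.

C, A, B, D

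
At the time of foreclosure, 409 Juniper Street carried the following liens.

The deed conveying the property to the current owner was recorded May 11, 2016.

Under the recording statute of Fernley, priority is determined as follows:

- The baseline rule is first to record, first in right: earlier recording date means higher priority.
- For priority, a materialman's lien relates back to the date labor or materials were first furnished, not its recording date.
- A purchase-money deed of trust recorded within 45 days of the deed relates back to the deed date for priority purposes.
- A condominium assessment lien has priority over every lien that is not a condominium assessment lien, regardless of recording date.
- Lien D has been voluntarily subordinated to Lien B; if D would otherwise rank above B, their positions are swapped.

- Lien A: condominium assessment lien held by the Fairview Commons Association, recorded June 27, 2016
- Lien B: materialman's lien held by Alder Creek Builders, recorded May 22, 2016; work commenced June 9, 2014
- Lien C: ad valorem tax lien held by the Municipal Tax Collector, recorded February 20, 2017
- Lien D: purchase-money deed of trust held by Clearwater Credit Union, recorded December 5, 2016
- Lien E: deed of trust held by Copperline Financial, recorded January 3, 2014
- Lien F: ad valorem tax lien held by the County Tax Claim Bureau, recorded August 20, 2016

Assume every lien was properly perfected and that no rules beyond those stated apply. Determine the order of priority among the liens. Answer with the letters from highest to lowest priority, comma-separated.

First, effective dates: B is treated as recorded June 9, 2014, the work-commencement date; D was recorded 208 days after the deed — beyond 45 days — so no relation-back applies.
A is a condominium assessment lien, so it outranks all other liens regardless of date.
Ordering the rest by effective date: E (January 3, 2014), B (June 9, 2014), F (August 20, 2016), D (December 5, 2016), C (February 20, 2017).
D is already junior to B, so the subordination agreement changes nothing.

A, E, B, F, D, C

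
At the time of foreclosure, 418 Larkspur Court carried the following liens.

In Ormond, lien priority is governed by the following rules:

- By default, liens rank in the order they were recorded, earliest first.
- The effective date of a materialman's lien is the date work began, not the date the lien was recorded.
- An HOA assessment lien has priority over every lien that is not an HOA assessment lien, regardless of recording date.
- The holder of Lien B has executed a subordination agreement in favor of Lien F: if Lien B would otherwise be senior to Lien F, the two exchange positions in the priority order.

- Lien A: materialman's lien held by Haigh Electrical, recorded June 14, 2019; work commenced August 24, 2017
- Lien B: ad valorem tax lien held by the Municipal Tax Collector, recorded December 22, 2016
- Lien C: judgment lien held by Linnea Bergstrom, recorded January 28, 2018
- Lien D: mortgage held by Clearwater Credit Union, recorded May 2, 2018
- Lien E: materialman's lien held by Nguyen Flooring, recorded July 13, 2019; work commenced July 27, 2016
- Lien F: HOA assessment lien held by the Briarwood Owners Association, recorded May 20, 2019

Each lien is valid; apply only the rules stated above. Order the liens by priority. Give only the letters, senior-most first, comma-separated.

F, E, B, A, C, D

First, effective dates: A's effective date is August 24, 2017, when work began; E is treated as recorded July 27, 2016, the work-commencement date.
F is an HOA assessment lien, so it outranks all other liens regardless of date.
Among the remaining liens, by effective date: E (July 27, 2016), B (December 22, 2016), A (August 24, 2017), C (January 28, 2018), D (May 2, 2018).
B already ranks below F; the subordination has no effect.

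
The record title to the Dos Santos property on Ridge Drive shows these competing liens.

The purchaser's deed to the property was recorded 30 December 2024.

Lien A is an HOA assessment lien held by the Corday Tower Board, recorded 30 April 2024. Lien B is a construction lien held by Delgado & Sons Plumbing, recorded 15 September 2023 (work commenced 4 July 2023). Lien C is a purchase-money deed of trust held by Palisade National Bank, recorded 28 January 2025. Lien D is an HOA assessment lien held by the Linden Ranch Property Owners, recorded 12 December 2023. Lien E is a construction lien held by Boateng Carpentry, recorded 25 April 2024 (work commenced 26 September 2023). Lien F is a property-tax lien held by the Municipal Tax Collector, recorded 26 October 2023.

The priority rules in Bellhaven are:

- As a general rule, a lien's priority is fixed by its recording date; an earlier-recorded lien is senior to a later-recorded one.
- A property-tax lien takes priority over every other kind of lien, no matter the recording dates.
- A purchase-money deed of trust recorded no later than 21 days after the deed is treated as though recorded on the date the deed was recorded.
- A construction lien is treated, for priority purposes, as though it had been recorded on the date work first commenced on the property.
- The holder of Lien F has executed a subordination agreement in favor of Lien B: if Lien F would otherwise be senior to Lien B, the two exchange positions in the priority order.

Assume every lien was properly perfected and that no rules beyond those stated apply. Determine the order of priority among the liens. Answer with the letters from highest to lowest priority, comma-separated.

B, F, E, D, A, C

Effective dates: B relates back to 4 July 2023 (work commenced); C missed the 21-day window (29 days after the deed), so its recording date stands; E's effective date is 26 September 2023, when work began.
F is a property-tax lien and takes priority over every other lien.
Remaining liens by effective date: B (4 July 2023), E (26 September 2023), D (12 December 2023), A (30 April 2024), C (28 January 2025).
F would otherwise be senior to B, so under the subordination agreement F and B exchange positions.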